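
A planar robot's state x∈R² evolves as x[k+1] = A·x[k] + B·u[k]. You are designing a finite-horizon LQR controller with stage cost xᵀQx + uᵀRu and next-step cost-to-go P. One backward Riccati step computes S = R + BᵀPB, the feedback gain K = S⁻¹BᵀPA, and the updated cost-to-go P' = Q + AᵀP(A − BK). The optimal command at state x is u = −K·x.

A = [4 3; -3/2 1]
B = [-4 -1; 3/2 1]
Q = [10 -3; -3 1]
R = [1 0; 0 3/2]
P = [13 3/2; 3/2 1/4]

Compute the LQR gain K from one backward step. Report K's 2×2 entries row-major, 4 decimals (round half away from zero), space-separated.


BᵀP = [-49.7500 -5.6250; -11.5000 -1.2500]
S = R + BᵀPB = [1 0; 0 3/2] + [190.5625 44.1250; 44.1250 10.2500] = [191.5625 44.1250; 44.1250 11.7500]
BᵀPA = [-190.5625 -154.8750; -44.1250 -35.7500]
K = S⁻¹·BᵀPA = [-0.9613 -0.7975; -0.1452 -0.0477]
A−BK = [0.0095 -0.2377; 0.0872 2.2440]
AᵀP(A−BK) = [0.9613 0.7975; 0.7975 1.0326]
P' = Q + AᵀP(A−BK) = [10.9613 -2.2025; -2.2025 2.0326]
tr(P') = 12.9939

-0.9613 -0.7975 -0.1452 -0.0477


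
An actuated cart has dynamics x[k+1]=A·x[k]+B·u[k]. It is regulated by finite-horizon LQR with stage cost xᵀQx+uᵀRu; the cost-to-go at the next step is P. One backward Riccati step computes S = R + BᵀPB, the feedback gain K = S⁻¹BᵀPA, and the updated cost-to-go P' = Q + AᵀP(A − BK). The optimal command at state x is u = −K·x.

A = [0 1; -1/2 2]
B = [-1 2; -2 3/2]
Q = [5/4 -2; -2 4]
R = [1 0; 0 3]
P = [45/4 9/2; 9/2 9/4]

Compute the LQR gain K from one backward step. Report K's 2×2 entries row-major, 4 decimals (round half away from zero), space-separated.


BᵀP = [-20.2500 -9.0000; 29.2500 12.3750]
S = R + BᵀPB = [1 0; 0 3] + [38.2500 -54.0000; -54.0000 77.0625] = [39.2500 -54.0000; -54.0000 80.0625]
BᵀPA = [4.5000 -38.2500; -6.1875 54.0000]
K = S⁻¹·BᵀPA = [0.1155 -0.6465; 0.0006 0.2385]
A−BK = [0.1143 -0.1234; -0.2699 0.3494]
AᵀP(A−BK) = [0.0466 -0.1155; -0.1155 0.6465]
P' = Q + AᵀP(A−BK) = [1.2966 -2.1155; -2.1155 4.6465]
tr(P') = 5.9430

0.1155 -0.6465 0.0006 0.2385


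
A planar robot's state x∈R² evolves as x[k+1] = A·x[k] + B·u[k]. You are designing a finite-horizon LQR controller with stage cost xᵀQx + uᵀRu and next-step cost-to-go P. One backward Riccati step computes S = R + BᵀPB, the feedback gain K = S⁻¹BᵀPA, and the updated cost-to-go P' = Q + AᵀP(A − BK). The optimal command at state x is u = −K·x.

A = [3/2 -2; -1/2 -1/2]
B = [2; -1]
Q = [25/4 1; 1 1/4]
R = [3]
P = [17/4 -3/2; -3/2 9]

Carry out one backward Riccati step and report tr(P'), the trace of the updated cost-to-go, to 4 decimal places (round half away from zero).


BᵀP = [10.0000 -12.0000]
S = R + BᵀPB = [3] + [32.0000] = [35.0000]
BᵀPA = [21.0000 -14.0000]
K = S⁻¹·BᵀPA = [0.6000 -0.4000]
A−BK = [0.3000 -1.2000; 0.1000 -0.9000]
AᵀP(A−BK) = [1.4625 -2.4750; -2.4750 10.6500]
P' = Q + AᵀP(A−BK) = [7.7125 -1.4750; -1.4750 10.9000]
tr(P') = 18.6125

18.6125


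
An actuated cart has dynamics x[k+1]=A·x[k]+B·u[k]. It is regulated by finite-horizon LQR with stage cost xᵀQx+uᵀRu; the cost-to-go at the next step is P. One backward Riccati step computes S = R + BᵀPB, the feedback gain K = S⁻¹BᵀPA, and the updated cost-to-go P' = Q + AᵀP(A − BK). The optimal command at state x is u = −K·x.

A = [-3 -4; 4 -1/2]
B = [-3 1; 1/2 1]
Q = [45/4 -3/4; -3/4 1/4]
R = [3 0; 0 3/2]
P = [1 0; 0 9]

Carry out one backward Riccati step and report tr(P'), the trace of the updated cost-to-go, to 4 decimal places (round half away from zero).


36.7320

BᵀP = [-3.0000 4.5000; 1.0000 9.0000]
S = R + BᵀPB = [3 0; 0 3/2] + [11.2500 1.5000; 1.5000 10.0000] = [14.2500 1.5000; 1.5000 11.5000]
BᵀPA = [27.0000 9.7500; 33.0000 -8.5000]
K = S⁻¹·BᵀPA = [1.6148 0.7726; 2.6589 -0.8399]
A−BK = [-0.8144 -0.8422; 0.5336 -0.0464]
AᵀP(A−BK) = [21.6543 0.8561; 0.8561 3.5777]
P' = Q + AᵀP(A−BK) = [32.9043 0.1061; 0.1061 3.8277]
tr(P') = 36.7320


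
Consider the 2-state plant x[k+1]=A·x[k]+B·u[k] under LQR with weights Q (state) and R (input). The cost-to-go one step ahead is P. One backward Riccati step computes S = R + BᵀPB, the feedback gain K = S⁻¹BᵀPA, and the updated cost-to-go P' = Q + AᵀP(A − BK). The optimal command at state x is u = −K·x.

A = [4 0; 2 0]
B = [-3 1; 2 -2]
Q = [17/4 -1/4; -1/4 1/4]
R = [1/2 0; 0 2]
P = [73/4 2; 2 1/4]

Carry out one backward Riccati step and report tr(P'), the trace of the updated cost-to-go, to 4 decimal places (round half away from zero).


6.4241

BᵀP = [-50.7500 -5.5000; 14.2500 1.5000]
S = R + BᵀPB = [1/2 0; 0 2] + [141.2500 -39.7500; -39.7500 11.2500] = [141.7500 -39.7500; -39.7500 13.2500]
BᵀPA = [-214.0000 0.0000; 60.0000 0.0000]
K = S⁻¹·BᵀPA = [-1.5111 0.0000; -0.0050 0.0000]
A−BK = [-0.5283 0.0000; 5.0122 0.0000]
AᵀP(A−BK) = [1.9241 0.0000; 0.0000 0.0000]
P' = Q + AᵀP(A−BK) = [6.1741 -0.2500; -0.2500 0.2500]
tr(P') = 6.4241


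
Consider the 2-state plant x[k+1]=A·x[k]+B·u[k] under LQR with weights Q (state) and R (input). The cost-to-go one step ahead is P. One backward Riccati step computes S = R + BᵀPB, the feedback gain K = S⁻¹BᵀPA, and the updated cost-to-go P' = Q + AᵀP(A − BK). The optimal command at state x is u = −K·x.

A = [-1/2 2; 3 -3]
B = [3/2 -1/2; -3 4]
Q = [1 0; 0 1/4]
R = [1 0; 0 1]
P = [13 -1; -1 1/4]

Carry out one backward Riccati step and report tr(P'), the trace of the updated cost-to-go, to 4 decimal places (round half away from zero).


3.2405

BᵀP = [22.5000 -2.2500; -10.5000 1.5000]
S = R + BᵀPB = [1 0; 0 1] + [40.5000 -20.2500; -20.2500 11.2500] = [41.5000 -20.2500; -20.2500 12.2500]
BᵀPA = [-18.0000 51.7500; 9.7500 -25.5000]
K = S⁻¹·BᵀPA = [-0.2346 1.1958; 0.4081 -0.1049]
A−BK = [0.0559 0.1538; 0.6637 1.0070]
AᵀP(A−BK) = [0.2982 -0.2028; -0.2028 1.6923]
P' = Q + AᵀP(A−BK) = [1.2982 -0.2028; -0.2028 1.9423]
tr(P') = 3.2405


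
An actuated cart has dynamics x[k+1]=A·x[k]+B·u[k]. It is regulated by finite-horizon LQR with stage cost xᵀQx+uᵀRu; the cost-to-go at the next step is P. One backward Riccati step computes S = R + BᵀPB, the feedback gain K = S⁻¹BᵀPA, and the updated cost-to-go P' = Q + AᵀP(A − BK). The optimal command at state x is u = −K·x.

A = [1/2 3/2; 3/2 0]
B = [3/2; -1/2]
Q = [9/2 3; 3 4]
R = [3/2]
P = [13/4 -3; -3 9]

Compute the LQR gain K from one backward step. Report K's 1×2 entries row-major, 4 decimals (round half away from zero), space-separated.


-0.6627 0.6145

BᵀP = [6.3750 -9.0000]
S = R + BᵀPB = [3/2] + [14.0625] = [15.5625]
BᵀPA = [-10.3125 9.5625]
K = S⁻¹·BᵀPA = [-0.6627 0.6145]
A−BK = [1.4940 0.5783; 1.1687 0.3072]
AᵀP(A−BK) = [9.7289 2.0241; 2.0241 1.4367]
P' = Q + AᵀP(A−BK) = [14.2289 5.0241; 5.0241 5.4367]
tr(P') = 19.6657


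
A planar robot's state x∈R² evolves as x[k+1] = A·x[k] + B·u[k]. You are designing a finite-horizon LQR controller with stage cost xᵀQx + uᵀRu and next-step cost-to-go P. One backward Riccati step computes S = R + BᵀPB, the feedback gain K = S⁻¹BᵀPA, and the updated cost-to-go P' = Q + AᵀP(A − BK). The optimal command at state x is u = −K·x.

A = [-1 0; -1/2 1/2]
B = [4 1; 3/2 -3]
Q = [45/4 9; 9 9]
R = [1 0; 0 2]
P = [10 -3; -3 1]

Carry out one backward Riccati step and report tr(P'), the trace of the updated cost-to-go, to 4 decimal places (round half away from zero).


20.3260

BᵀP = [35.5000 -10.5000; 19.0000 -6.0000]
S = R + BᵀPB = [1 0; 0 2] + [126.2500 67.0000; 67.0000 37.0000] = [127.2500 67.0000; 67.0000 39.0000]
BᵀPA = [-30.2500 -5.2500; -16.0000 -3.0000]
K = S⁻¹·BᵀPA = [-0.2274 -0.0079; -0.0195 -0.0633]
A−BK = [-0.0707 0.0950; -0.2174 0.3219]
AᵀP(A−BK) = [0.0575 -0.0026; -0.0026 0.0185]
P' = Q + AᵀP(A−BK) = [11.3075 8.9974; 8.9974 9.0185]
tr(P') = 20.3260


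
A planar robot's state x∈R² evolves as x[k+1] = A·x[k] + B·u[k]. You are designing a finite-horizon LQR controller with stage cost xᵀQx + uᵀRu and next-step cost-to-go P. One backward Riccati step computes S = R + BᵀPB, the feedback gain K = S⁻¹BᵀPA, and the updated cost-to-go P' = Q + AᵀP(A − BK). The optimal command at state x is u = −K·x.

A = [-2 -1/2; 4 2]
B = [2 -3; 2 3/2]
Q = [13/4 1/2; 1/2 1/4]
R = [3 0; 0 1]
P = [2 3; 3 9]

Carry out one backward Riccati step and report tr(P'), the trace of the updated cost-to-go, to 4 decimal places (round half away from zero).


9.3239

BᵀP = [10.0000 24.0000; -1.5000 4.5000]
S = R + BᵀPB = [3 0; 0 1] + [68.0000 6.0000; 6.0000 11.2500] = [71.0000 6.0000; 6.0000 12.2500]
BᵀPA = [76.0000 43.0000; 21.0000 9.7500]
K = S⁻¹·BᵀPA = [0.9655 0.5616; 1.2414 0.5208]
A−BK = [-0.2069 -0.0607; 0.2069 0.0955]
AᵀP(A−BK) = [4.5517 2.3793; 2.3793 1.2722]
P' = Q + AᵀP(A−BK) = [7.8017 2.8793; 2.8793 1.5222]
tr(P') = 9.3239


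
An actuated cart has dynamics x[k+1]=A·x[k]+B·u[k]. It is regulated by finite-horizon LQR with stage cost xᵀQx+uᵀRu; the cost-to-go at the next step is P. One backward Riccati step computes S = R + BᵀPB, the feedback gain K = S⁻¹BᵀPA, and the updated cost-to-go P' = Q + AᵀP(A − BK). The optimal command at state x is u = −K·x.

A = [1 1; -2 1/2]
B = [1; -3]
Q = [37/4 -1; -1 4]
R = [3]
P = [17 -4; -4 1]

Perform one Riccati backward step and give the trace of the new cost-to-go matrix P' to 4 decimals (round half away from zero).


BᵀP = [29.0000 -7.0000]
S = R + BᵀPB = [3] + [50.0000] = [53.0000]
BᵀPA = [43.0000 25.5000]
K = S⁻¹·BᵀPA = [0.8113 0.4811]
A−BK = [0.1887 0.5189; 0.4340 1.9434]
AᵀP(A−BK) = [2.1132 1.3113; 1.3113 0.9811]
P' = Q + AᵀP(A−BK) = [11.3632 0.3113; 0.3113 4.9811]
tr(P') = 16.3443

16.3443


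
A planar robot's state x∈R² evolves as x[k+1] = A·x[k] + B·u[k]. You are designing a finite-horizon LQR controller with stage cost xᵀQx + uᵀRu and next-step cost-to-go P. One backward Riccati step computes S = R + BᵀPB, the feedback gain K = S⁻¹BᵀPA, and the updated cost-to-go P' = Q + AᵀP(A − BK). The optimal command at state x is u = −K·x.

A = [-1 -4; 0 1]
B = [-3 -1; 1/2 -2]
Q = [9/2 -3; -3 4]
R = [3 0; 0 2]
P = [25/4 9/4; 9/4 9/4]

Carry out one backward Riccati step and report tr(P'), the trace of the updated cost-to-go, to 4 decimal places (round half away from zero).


BᵀP = [-17.6250 -5.6250; -10.7500 -6.7500]
S = R + BᵀPB = [3 0; 0 2] + [50.0625 28.8750; 28.8750 24.2500] = [53.0625 28.8750; 28.8750 26.2500]
BᵀPA = [17.6250 64.8750; 10.7500 36.2500]
K = S⁻¹·BᵀPA = [0.2723 1.1737; 0.1100 0.0899]
A−BK = [-0.0731 -0.3890; 0.0838 0.5929]
AᵀP(A−BK) = [0.2683 1.0973; 1.0973 4.8478]
P' = Q + AᵀP(A−BK) = [4.7683 -1.9027; -1.9027 8.8478]
tr(P') = 13.6160

13.6160


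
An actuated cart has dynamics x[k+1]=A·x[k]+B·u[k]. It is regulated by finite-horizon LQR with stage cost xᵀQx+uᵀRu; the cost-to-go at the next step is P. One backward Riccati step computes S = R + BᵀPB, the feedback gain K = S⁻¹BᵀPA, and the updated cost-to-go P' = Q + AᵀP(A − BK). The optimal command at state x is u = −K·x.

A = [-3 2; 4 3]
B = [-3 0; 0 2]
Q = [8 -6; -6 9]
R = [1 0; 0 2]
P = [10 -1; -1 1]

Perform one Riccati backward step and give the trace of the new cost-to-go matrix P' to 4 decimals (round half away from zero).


26.5137

BᵀP = [-30.0000 3.0000; -2.0000 2.0000]
S = R + BᵀPB = [1 0; 0 2] + [90.0000 6.0000; 6.0000 4.0000] = [91.0000 6.0000; 6.0000 6.0000]
BᵀPA = [102.0000 -51.0000; 14.0000 2.0000]
K = S⁻¹·BᵀPA = [1.0353 -0.6235; 1.2980 0.9569]
A−BK = [0.1059 0.1294; 1.4039 1.0863]
AᵀP(A−BK) = [6.2275 3.2039; 3.2039 3.2863]
P' = Q + AᵀP(A−BK) = [14.2275 -2.7961; -2.7961 12.2863]
tr(P') = 26.5137


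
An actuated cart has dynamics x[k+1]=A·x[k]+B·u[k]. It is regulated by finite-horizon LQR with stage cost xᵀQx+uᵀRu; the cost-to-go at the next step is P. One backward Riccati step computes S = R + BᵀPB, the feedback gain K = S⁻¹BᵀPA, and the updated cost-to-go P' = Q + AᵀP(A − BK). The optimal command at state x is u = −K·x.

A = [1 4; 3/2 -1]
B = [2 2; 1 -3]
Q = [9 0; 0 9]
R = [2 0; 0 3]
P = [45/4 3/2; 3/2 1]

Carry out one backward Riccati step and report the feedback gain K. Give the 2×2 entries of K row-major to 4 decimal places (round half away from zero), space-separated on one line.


0.6444 1.2296 -0.1333 0.7111

BᵀP = [24.0000 4.0000; 18.0000 0.0000]
S = R + BᵀPB = [2 0; 0 3] + [52.0000 36.0000; 36.0000 36.0000] = [54.0000 36.0000; 36.0000 39.0000]
BᵀPA = [30.0000 92.0000; 18.0000 72.0000]
K = S⁻¹·BᵀPA = [0.6444 1.2296; -0.1333 0.7111]
A−BK = [-0.0222 0.1185; 0.4556 -0.0963]
AᵀP(A−BK) = [1.0667 1.3111; 1.3111 4.6741]
P' = Q + AᵀP(A−BK) = [10.0667 1.3111; 1.3111 13.6741]
tr(P') = 23.7407


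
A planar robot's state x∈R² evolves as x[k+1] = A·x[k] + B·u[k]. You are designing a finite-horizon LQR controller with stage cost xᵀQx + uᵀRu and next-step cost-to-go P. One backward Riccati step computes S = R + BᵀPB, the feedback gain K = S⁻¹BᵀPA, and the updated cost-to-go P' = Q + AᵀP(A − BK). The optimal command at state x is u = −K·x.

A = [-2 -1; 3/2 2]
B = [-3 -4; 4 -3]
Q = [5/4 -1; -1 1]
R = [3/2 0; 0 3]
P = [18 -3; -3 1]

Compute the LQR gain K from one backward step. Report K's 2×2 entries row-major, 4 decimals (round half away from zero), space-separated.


0.4696 0.4096 0.1484 -0.0489

BᵀP = [-66.0000 13.0000; -63.0000 9.0000]
S = R + BᵀPB = [3/2 0; 0 3] + [250.0000 225.0000; 225.0000 225.0000] = [251.5000 225.0000; 225.0000 228.0000]
BᵀPA = [151.5000 92.0000; 139.5000 81.0000]
K = S⁻¹·BᵀPA = [0.4696 0.4096; 0.1484 -0.0489]
A−BK = [0.0025 0.0331; 0.0667 0.2151]
AᵀP(A−BK) = [0.4005 0.2743; 0.2743 0.2820]
P' = Q + AᵀP(A−BK) = [1.6505 -0.7257; -0.7257 1.2820]
tr(P') = 2.9325


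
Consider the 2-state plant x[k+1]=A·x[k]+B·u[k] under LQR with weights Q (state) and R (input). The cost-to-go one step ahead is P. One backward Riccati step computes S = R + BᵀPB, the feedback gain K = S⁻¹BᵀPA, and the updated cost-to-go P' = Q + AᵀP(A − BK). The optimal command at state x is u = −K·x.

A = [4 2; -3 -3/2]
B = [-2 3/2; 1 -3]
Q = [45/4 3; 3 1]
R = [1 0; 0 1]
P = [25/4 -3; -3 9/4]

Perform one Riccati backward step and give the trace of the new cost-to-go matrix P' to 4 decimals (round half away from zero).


15.2958

BᵀP = [-15.5000 8.2500; 18.3750 -11.2500]
S = R + BᵀPB = [1 0; 0 1] + [39.2500 -48.0000; -48.0000 61.3125] = [40.2500 -48.0000; -48.0000 62.3125]
BᵀPA = [-86.7500 -43.3750; 107.2500 53.6250]
K = S⁻¹·BᵀPA = [-1.2623 -0.6312; 0.7488 0.3744]
A−BK = [0.3522 0.1761; 0.5087 0.2543]
AᵀP(A−BK) = [2.4366 1.2183; 1.2183 0.6092]
P' = Q + AᵀP(A−BK) = [13.6866 4.2183; 4.2183 1.6092]
tr(P') = 15.2958


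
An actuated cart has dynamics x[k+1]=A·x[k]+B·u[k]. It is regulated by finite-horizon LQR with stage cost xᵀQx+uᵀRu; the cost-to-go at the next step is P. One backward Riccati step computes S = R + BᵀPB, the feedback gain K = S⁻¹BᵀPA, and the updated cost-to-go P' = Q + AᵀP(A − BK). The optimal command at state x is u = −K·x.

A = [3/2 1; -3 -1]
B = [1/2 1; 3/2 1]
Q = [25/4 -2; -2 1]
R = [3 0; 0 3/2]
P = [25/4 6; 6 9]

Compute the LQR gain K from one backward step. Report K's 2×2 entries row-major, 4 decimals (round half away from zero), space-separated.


BᵀP = [12.1250 16.5000; 12.2500 15.0000]
S = R + BᵀPB = [3 0; 0 3/2] + [30.8125 28.6250; 28.6250 27.2500] = [33.8125 28.6250; 28.6250 28.7500]
BᵀPA = [-31.3125 -4.3750; -26.6250 -2.7500]
K = S⁻¹·BᵀPA = [-0.9042 -0.3082; -0.0258 0.2112]
A−BK = [1.9779 0.9429; -1.6179 -0.7489]
AᵀP(A−BK) = [12.0622 5.3481; 5.3481 2.4825]
P' = Q + AᵀP(A−BK) = [18.3122 3.3481; 3.3481 3.4825]
tr(P') = 21.7947

-0.9042 -0.3082 -0.0258 0.2112


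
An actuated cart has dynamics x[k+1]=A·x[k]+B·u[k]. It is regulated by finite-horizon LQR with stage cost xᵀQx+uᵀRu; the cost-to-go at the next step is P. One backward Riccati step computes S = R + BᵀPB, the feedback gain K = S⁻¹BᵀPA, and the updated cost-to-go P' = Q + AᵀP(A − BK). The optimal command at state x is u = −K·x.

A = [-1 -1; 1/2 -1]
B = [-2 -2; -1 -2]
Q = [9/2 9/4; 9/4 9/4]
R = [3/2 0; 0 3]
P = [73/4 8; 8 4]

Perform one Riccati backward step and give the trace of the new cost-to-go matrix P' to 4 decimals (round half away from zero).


7.5528

BᵀP = [-44.5000 -20.0000; -52.5000 -24.0000]
S = R + BᵀPB = [3/2 0; 0 3] + [109.0000 129.0000; 129.0000 153.0000] = [110.5000 129.0000; 129.0000 156.0000]
BᵀPA = [34.5000 64.5000; 40.5000 76.5000]
K = S⁻¹·BᵀPA = [0.2638 0.3241; 0.0415 0.2224]
A−BK = [-0.3894 0.0930; 0.8467 -0.2312]
AᵀP(A−BK) = [0.4692 0.0622; 0.0622 0.3335]
P' = Q + AᵀP(A−BK) = [4.9692 2.3122; 2.3122 2.5835]
tr(P') = 7.5528


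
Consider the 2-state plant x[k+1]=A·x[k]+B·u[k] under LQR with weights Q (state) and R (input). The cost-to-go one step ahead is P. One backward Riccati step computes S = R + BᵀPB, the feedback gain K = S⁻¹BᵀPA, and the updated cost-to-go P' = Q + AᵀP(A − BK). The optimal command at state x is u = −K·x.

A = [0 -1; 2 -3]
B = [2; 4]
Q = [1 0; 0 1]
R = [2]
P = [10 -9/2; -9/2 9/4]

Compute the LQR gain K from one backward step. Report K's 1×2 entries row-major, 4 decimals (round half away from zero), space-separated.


0.0000 -0.3333

BᵀP = [2.0000 0.0000]
S = R + BᵀPB = [2] + [4.0000] = [6.0000]
BᵀPA = [0.0000 -2.0000]
K = S⁻¹·BᵀPA = [0.0000 -0.3333]
A−BK = [0.0000 -0.3333; 2.0000 -1.6667]
AᵀP(A−BK) = [9.0000 -4.5000; -4.5000 2.5833]
P' = Q + AᵀP(A−BK) = [10.0000 -4.5000; -4.5000 3.5833]
tr(P') = 13.5833


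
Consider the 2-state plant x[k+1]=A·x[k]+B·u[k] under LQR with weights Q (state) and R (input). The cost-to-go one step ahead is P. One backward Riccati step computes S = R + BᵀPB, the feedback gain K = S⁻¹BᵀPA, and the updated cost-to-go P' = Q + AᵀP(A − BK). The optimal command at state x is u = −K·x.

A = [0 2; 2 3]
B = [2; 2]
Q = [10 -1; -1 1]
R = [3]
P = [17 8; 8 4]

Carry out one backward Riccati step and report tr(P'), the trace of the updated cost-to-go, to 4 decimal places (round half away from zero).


15.8212

BᵀP = [50.0000 24.0000]
S = R + BᵀPB = [3] + [148.0000] = [151.0000]
BᵀPA = [48.0000 172.0000]
K = S⁻¹·BᵀPA = [0.3179 1.1391]
A−BK = [-0.6358 -0.2781; 1.3642 0.7219]
AᵀP(A−BK) = [0.7417 1.3245; 1.3245 4.0795]
P' = Q + AᵀP(A−BK) = [10.7417 0.3245; 0.3245 5.0795]
tr(P') = 15.8212


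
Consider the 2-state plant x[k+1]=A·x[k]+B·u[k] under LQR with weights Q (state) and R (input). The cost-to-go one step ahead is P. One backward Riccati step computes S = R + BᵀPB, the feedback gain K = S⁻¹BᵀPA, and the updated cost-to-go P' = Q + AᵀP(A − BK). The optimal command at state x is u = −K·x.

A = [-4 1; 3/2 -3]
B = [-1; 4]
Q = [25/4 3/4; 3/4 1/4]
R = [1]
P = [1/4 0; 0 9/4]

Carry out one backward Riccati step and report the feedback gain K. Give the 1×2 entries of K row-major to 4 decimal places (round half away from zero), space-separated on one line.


0.3893 -0.7315

BᵀP = [-0.2500 9.0000]
S = R + BᵀPB = [1] + [36.2500] = [37.2500]
BᵀPA = [14.5000 -27.2500]
K = S⁻¹·BᵀPA = [0.3893 -0.7315]
A−BK = [-3.6107 0.2685; -0.0570 -0.0738]
AᵀP(A−BK) = [3.4182 -0.5176; -0.5176 0.5654]
P' = Q + AᵀP(A−BK) = [9.6682 0.2324; 0.2324 0.8154]
tr(P') = 10.4836


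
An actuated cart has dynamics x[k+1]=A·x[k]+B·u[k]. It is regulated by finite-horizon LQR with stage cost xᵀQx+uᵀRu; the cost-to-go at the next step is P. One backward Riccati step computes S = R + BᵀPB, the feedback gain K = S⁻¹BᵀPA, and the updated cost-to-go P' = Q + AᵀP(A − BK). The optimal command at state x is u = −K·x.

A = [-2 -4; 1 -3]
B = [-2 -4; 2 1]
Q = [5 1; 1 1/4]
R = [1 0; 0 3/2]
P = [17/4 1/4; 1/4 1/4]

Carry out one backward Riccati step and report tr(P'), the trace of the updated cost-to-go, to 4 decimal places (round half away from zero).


10.7197

BᵀP = [-8.0000 0.0000; -16.7500 -0.7500]
S = R + BᵀPB = [1 0; 0 3/2] + [16.0000 32.0000; 32.0000 66.2500] = [17.0000 32.0000; 32.0000 67.7500]
BᵀPA = [16.0000 32.0000; 32.7500 69.2500]
K = S⁻¹·BᵀPA = [0.2818 -0.3757; 0.3503 1.1996]
A−BK = [-0.0352 0.0470; 0.0861 -3.4481]
AᵀP(A−BK) = [0.2691 0.4746; 0.4746 5.2006]
P' = Q + AᵀP(A−BK) = [5.2691 1.4746; 1.4746 5.4506]
tr(P') = 10.7197


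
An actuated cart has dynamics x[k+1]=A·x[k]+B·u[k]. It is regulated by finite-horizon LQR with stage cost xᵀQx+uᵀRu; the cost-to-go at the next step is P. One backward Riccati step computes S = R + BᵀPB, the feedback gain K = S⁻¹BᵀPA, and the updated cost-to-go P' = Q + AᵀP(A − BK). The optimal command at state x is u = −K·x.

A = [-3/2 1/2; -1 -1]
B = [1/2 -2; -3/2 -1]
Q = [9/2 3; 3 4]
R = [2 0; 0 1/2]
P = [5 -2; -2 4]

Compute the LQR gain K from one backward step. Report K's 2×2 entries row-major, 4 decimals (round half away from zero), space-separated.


0.1162 0.6149 0.7554 -0.0934

BᵀP = [5.5000 -7.0000; -8.0000 0.0000]
S = R + BᵀPB = [2 0; 0 1/2] + [13.2500 -4.0000; -4.0000 16.0000] = [15.2500 -4.0000; -4.0000 16.5000]
BᵀPA = [-1.2500 9.7500; 12.0000 -4.0000]
K = S⁻¹·BᵀPA = [0.1162 0.6149; 0.7554 -0.0934]
A−BK = [-0.0472 0.0058; -0.0703 -0.1711]
AᵀP(A−BK) = [0.3300 0.1390; 0.1390 0.8817]
P' = Q + AᵀP(A−BK) = [4.8300 3.1390; 3.1390 4.8817]
tr(P') = 9.7117


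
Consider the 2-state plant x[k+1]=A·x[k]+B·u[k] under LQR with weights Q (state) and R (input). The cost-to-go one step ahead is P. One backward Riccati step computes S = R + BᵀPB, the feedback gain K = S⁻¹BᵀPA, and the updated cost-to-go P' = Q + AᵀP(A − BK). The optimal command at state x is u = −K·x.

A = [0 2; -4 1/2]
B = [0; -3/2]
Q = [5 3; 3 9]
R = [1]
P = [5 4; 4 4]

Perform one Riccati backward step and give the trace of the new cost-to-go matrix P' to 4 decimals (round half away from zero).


BᵀP = [-6.0000 -6.0000]
S = R + BᵀPB = [1] + [9.0000] = [10.0000]
BᵀPA = [24.0000 -15.0000]
K = S⁻¹·BᵀPA = [2.4000 -1.5000]
A−BK = [0.0000 2.0000; -0.4000 -1.7500]
AᵀP(A−BK) = [6.4000 -4.0000; -4.0000 6.5000]
P' = Q + AᵀP(A−BK) = [11.4000 -1.0000; -1.0000 15.5000]
tr(P') = 26.9000

26.9000


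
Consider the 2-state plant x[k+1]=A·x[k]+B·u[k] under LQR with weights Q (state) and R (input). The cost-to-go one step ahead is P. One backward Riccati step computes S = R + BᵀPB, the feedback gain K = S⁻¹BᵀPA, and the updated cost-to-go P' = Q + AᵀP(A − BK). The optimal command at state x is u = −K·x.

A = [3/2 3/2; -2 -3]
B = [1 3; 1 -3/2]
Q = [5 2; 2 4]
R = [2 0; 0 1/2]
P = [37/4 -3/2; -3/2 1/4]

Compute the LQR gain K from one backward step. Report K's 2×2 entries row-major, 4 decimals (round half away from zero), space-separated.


0.0300 0.0289 0.5520 0.6022

BᵀP = [7.7500 -1.2500; 30.0000 -4.8750]
S = R + BᵀPB = [2 0; 0 1/2] + [6.5000 25.1250; 25.1250 97.3125] = [8.5000 25.1250; 25.1250 97.8125]
BᵀPA = [14.1250 15.3750; 54.7500 59.6250]
K = S⁻¹·BᵀPA = [0.0300 0.0289; 0.5520 0.6022]
A−BK = [-0.1861 -0.3354; -1.2020 -2.1257]
AᵀP(A−BK) = [0.1646 0.1860; 0.1860 0.2143]
P' = Q + AᵀP(A−BK) = [5.1646 2.1860; 2.1860 4.2143]
tr(P') = 9.3790


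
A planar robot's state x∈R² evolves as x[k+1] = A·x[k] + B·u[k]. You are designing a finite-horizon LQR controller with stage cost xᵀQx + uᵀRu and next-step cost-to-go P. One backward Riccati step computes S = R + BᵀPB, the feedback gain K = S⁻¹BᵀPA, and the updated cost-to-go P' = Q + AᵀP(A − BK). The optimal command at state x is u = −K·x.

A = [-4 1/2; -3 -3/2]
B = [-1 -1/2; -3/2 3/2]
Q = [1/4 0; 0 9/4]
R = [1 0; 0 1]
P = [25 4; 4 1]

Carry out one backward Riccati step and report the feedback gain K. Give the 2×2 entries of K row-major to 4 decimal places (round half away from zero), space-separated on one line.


3.3107 -0.0821 0.9993 -0.5442

BᵀP = [-31.0000 -5.5000; -6.5000 -0.5000]
S = R + BᵀPB = [1 0; 0 1] + [39.2500 7.2500; 7.2500 2.5000] = [40.2500 7.2500; 7.2500 3.5000]
BᵀPA = [140.5000 -7.2500; 27.5000 -2.5000]
K = S⁻¹·BᵀPA = [3.3107 -0.0821; 0.9993 -0.5442]
A−BK = [-0.1897 0.1458; 0.4671 -0.8068]
AᵀP(A−BK) = [12.3680 -0.9993; -0.9993 0.5442]
P' = Q + AᵀP(A−BK) = [12.6180 -0.9993; -0.9993 2.7942]
tr(P') = 15.4122


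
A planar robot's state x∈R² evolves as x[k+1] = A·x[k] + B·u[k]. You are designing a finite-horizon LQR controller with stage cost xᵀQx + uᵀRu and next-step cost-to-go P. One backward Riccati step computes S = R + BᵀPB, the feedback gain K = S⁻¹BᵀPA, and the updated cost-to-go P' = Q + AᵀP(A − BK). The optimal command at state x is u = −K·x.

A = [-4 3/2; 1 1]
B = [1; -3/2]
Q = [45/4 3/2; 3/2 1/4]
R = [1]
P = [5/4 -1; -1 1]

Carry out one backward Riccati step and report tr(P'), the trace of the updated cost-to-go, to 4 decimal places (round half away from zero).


BᵀP = [2.7500 -2.5000]
S = R + BᵀPB = [1] + [6.5000] = [7.5000]
BᵀPA = [-13.5000 1.6250]
K = S⁻¹·BᵀPA = [-1.8000 0.2167]
A−BK = [-2.2000 1.2833; -1.7000 1.3250]
AᵀP(A−BK) = [4.7000 -1.0750; -1.0750 0.4604]
P' = Q + AᵀP(A−BK) = [15.9500 0.4250; 0.4250 0.7104]
tr(P') = 16.6604

16.6604


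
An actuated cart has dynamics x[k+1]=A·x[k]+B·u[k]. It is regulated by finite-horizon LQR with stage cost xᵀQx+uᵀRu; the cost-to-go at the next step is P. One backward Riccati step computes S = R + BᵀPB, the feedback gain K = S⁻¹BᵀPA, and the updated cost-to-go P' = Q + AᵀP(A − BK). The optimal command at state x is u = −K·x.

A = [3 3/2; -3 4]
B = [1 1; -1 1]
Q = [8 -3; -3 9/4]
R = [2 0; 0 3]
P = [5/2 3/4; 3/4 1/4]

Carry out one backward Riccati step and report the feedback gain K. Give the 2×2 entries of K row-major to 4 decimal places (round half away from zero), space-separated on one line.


0.6486 0.7331 0.7297 0.9966

BᵀP = [1.7500 0.5000; 3.2500 1.0000]
S = R + BᵀPB = [2 0; 0 3] + [1.2500 2.2500; 2.2500 4.2500] = [3.2500 2.2500; 2.2500 7.2500]
BᵀPA = [3.7500 4.6250; 6.7500 8.8750]
K = S⁻¹·BᵀPA = [0.6486 0.7331; 0.7297 0.9966]
A−BK = [1.6216 -0.2297; -3.0811 3.7365]
AᵀP(A−BK) = [3.8919 4.3986; 4.3986 6.3894]
P' = Q + AᵀP(A−BK) = [11.8919 1.3986; 1.3986 8.6394]
tr(P') = 20.5313


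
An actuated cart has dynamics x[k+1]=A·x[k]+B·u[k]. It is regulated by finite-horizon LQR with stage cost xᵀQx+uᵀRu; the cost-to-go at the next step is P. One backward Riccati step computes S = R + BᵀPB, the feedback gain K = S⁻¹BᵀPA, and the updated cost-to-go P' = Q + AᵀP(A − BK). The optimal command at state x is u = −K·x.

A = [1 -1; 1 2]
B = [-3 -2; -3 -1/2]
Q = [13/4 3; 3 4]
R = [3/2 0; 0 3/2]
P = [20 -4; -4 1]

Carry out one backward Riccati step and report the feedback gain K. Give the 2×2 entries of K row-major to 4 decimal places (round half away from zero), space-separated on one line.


BᵀP = [-48.0000 9.0000; -38.0000 7.5000]
S = R + BᵀPB = [3/2 0; 0 3/2] + [117.0000 91.5000; 91.5000 72.2500] = [118.5000 91.5000; 91.5000 73.7500]
BᵀPA = [-39.0000 66.0000; -30.5000 53.0000]
K = S⁻¹·BᵀPA = [-0.2329 0.0490; -0.1246 0.6578]
A−BK = [0.0521 0.4627; 0.2390 2.4760]
AᵀP(A−BK) = [0.1164 -0.0245; -0.0245 1.8999]
P' = Q + AᵀP(A−BK) = [3.3664 2.9755; 2.9755 5.8999]
tr(P') = 9.2663

-0.2329 0.0490 -0.1246 0.6578


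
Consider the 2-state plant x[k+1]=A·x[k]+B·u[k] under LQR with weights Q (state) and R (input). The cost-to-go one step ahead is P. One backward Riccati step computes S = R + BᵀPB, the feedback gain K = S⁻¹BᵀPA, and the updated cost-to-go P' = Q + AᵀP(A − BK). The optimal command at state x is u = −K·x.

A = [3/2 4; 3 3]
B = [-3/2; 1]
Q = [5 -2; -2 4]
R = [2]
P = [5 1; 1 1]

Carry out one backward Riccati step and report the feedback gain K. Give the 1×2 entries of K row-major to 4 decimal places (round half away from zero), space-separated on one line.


-1.0000 -2.4444

BᵀP = [-6.5000 -0.5000]
S = R + BᵀPB = [2] + [9.2500] = [11.2500]
BᵀPA = [-11.2500 -27.5000]
K = S⁻¹·BᵀPA = [-1.0000 -2.4444]
A−BK = [0.0000 0.3333; 4.0000 5.4444]
AᵀP(A−BK) = [18.0000 28.0000; 28.0000 45.7778]
P' = Q + AᵀP(A−BK) = [23.0000 26.0000; 26.0000 49.7778]
tr(P') = 72.7778


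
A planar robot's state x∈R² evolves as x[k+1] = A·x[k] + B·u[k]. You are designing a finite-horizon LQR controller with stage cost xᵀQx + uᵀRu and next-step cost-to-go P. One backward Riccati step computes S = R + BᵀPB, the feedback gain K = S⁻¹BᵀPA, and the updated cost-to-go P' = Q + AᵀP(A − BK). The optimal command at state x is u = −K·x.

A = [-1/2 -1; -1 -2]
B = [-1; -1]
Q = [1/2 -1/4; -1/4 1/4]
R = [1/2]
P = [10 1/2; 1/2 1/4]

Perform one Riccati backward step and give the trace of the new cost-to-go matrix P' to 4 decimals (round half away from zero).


BᵀP = [-10.5000 -0.7500]
S = R + BᵀPB = [1/2] + [11.2500] = [11.7500]
BᵀPA = [6.0000 12.0000]
K = S⁻¹·BᵀPA = [0.5106 1.0213]
A−BK = [0.0106 0.0213; -0.4894 -0.9787]
AᵀP(A−BK) = [0.1862 0.3723; 0.3723 0.7447]
P' = Q + AᵀP(A−BK) = [0.6862 0.1223; 0.1223 0.9947]
tr(P') = 1.6809

1.6809


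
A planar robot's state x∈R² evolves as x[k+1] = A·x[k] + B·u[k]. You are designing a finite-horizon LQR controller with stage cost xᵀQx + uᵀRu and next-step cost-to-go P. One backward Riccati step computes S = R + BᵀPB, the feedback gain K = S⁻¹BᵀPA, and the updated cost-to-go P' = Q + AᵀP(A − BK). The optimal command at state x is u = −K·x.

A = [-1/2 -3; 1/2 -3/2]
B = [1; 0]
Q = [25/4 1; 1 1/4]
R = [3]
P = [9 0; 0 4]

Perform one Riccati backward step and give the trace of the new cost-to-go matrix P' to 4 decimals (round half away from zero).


BᵀP = [9.0000 0.0000]
S = R + BᵀPB = [3] + [9.0000] = [12.0000]
BᵀPA = [-4.5000 -27.0000]
K = S⁻¹·BᵀPA = [-0.3750 -2.2500]
A−BK = [-0.1250 -0.7500; 0.5000 -1.5000]
AᵀP(A−BK) = [1.5625 0.3750; 0.3750 29.2500]
P' = Q + AᵀP(A−BK) = [7.8125 1.3750; 1.3750 29.5000]
tr(P') = 37.3125

37.3125


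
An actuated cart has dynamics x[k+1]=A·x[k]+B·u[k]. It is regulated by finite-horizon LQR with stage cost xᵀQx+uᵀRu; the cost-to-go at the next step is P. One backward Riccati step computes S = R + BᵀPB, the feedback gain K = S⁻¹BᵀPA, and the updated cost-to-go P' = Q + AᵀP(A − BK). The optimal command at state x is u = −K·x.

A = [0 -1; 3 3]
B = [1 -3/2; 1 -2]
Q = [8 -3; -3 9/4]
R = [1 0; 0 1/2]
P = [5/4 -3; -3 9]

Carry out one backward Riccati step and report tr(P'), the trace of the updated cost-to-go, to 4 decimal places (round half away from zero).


BᵀP = [-1.7500 6.0000; 4.1250 -13.5000]
S = R + BᵀPB = [1 0; 0 1/2] + [4.2500 -9.3750; -9.3750 20.8125] = [5.2500 -9.3750; -9.3750 21.3125]
BᵀPA = [18.0000 19.7500; -40.5000 -44.6250]
K = S⁻¹·BᵀPA = [0.1641 0.1068; -1.8281 -2.0469]
A−BK = [-2.9063 -4.1771; -0.8203 -1.2005]
AᵀP(A−BK) = [4.0078 5.1797; 5.1797 6.7995]
P' = Q + AᵀP(A−BK) = [12.0078 2.1797; 2.1797 9.0495]
tr(P') = 21.0573

21.0573


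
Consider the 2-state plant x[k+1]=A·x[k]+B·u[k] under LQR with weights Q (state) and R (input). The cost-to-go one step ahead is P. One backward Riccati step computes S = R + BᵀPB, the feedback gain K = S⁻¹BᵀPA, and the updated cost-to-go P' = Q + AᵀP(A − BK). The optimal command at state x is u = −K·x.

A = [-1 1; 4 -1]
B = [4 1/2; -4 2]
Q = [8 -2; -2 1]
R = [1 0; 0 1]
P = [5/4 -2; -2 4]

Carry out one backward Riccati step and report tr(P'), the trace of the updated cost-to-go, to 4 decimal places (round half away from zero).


BᵀP = [13.0000 -24.0000; -3.3750 7.0000]
S = R + BᵀPB = [1 0; 0 1] + [148.0000 -41.5000; -41.5000 12.3125] = [149.0000 -41.5000; -41.5000 13.3125]
BᵀPA = [-109.0000 37.0000; 31.3750 -10.3750]
K = S⁻¹·BᵀPA = [-0.5702 0.2373; 0.5793 -0.0397]
A−BK = [0.9912 0.0708; 0.5606 0.0285]
AᵀP(A−BK) = [0.9232 -0.1425; -0.1425 0.0593]
P' = Q + AᵀP(A−BK) = [8.9232 -2.1425; -2.1425 1.0593]
tr(P') = 9.9825

9.9825


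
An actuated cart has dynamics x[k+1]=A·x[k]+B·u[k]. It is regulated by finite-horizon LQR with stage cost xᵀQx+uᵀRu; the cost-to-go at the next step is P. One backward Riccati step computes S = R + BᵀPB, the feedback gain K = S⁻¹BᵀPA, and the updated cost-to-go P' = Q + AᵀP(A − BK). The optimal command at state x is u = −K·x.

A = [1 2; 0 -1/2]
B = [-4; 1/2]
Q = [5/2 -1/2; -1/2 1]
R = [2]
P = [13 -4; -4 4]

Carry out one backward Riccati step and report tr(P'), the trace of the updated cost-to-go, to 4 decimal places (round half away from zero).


4.3502

BᵀP = [-54.0000 18.0000]
S = R + BᵀPB = [2] + [225.0000] = [227.0000]
BᵀPA = [-54.0000 -117.0000]
K = S⁻¹·BᵀPA = [-0.2379 -0.5154]
A−BK = [0.0485 -0.0617; 0.1189 -0.2423]
AᵀP(A−BK) = [0.1542 0.1674; 0.1674 0.6960]
P' = Q + AᵀP(A−BK) = [2.6542 -0.3326; -0.3326 1.6960]
tr(P') = 4.3502


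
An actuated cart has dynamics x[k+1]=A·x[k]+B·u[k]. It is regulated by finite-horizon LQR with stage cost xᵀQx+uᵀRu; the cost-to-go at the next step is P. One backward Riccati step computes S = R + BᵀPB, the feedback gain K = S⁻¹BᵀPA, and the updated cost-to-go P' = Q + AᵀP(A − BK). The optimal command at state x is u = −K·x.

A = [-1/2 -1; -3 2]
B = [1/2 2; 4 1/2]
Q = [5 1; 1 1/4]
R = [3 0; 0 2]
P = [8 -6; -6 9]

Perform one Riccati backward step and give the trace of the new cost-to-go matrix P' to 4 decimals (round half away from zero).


BᵀP = [-20.0000 33.0000; 13.0000 -7.5000]
S = R + BᵀPB = [3 0; 0 2] + [122.0000 -23.5000; -23.5000 22.2500] = [125.0000 -23.5000; -23.5000 24.2500]
BᵀPA = [-89.0000 86.0000; 16.0000 -28.0000]
K = S⁻¹·BᵀPA = [-0.7189 0.5758; -0.0369 -0.5966]
A−BK = [-0.0667 -0.0947; -0.1058 -0.0050]
AᵀP(A−BK) = [1.6050 -1.2047; -1.2047 1.7729]
P' = Q + AᵀP(A−BK) = [6.6050 -0.2047; -0.2047 2.0229]
tr(P') = 8.6279

8.6279


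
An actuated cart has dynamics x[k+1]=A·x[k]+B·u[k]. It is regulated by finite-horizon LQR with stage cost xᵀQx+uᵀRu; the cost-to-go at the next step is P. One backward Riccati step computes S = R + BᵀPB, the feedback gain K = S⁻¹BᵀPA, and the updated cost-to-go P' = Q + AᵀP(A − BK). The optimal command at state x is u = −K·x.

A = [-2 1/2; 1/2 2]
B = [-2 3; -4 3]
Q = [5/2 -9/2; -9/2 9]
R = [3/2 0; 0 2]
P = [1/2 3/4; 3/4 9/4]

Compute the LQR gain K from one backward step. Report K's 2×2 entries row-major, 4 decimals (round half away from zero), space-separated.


-0.1097 -0.3388 -0.1931 0.1277

BᵀP = [-4.0000 -10.5000; 3.7500 9.0000]
S = R + BᵀPB = [3/2 0; 0 2] + [50.0000 -43.5000; -43.5000 38.2500] = [51.5000 -43.5000; -43.5000 40.2500]
BᵀPA = [2.7500 -23.0000; -3.0000 19.8750]
K = S⁻¹·BᵀPA = [-0.1097 -0.3388; -0.1931 0.1277]
A−BK = [-1.6401 -0.5606; 0.6405 0.2619]
AᵀP(A−BK) = [0.7849 0.2521; 0.2521 0.2960]
P' = Q + AᵀP(A−BK) = [3.2849 -4.2479; -4.2479 9.2960]
tr(P') = 12.5809


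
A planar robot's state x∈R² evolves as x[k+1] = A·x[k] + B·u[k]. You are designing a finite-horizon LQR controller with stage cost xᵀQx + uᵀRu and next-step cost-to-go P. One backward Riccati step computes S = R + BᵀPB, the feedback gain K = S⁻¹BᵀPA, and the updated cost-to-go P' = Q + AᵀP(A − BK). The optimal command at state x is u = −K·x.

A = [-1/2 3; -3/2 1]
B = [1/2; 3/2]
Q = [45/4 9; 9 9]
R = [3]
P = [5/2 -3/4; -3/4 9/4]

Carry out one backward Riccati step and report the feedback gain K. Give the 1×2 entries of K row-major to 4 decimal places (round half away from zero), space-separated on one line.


-0.6033 0.4463

BᵀP = [0.1250 3.0000]
S = R + BᵀPB = [3] + [4.5625] = [7.5625]
BᵀPA = [-4.5625 3.3750]
K = S⁻¹·BᵀPA = [-0.6033 0.4463]
A−BK = [-0.1983 2.7769; -0.5950 0.3306]
AᵀP(A−BK) = [1.8099 -1.3388; -1.3388 18.7438]
P' = Q + AᵀP(A−BK) = [13.0599 7.6612; 7.6612 27.7438]
tr(P') = 40.8037


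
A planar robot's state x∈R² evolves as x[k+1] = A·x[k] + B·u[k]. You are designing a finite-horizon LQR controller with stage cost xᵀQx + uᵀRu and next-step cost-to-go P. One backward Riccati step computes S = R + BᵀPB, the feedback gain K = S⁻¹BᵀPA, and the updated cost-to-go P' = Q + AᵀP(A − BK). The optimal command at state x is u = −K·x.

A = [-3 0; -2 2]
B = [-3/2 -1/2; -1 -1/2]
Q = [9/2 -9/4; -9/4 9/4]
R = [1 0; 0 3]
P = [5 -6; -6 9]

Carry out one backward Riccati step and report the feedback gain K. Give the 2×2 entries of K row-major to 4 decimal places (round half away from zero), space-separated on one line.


1.3526 0.2081 0.1387 -0.9017

BᵀP = [-1.5000 0.0000; 0.5000 -1.5000]
S = R + BᵀPB = [1 0; 0 3] + [2.2500 0.7500; 0.7500 0.5000] = [3.2500 0.7500; 0.7500 3.5000]
BᵀPA = [4.5000 0.0000; 1.5000 -3.0000]
K = S⁻¹·BᵀPA = [1.3526 0.2081; 0.1387 -0.9017]
A−BK = [-0.9017 -0.1387; -0.5780 1.7572]
AᵀP(A−BK) = [2.7052 0.4162; 0.4162 33.2948]
P' = Q + AᵀP(A−BK) = [7.2052 -1.8338; -1.8338 35.5448]
tr(P') = 42.7500


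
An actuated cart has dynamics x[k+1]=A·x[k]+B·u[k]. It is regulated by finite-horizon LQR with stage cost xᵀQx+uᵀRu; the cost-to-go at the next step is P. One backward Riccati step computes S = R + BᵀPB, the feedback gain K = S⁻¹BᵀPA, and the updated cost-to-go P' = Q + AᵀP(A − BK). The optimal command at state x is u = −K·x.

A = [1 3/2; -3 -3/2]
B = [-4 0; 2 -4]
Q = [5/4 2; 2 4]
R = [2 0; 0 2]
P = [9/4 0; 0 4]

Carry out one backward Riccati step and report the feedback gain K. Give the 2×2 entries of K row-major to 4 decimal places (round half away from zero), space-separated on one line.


-0.2528 -0.3602 0.6047 0.1890

BᵀP = [-9.0000 8.0000; 0.0000 -16.0000]
S = R + BᵀPB = [2 0; 0 2] + [52.0000 -32.0000; -32.0000 64.0000] = [54.0000 -32.0000; -32.0000 66.0000]
BᵀPA = [-33.0000 -25.5000; 48.0000 24.0000]
K = S⁻¹·BᵀPA = [-0.2528 -0.3602; 0.6047 0.1890]
A−BK = [-0.0110 0.0591; -0.0756 -0.0236]
AᵀP(A−BK) = [0.8823 0.4163; 0.4163 0.3410]
P' = Q + AᵀP(A−BK) = [2.1323 2.4163; 2.4163 4.3410]
tr(P') = 6.4733


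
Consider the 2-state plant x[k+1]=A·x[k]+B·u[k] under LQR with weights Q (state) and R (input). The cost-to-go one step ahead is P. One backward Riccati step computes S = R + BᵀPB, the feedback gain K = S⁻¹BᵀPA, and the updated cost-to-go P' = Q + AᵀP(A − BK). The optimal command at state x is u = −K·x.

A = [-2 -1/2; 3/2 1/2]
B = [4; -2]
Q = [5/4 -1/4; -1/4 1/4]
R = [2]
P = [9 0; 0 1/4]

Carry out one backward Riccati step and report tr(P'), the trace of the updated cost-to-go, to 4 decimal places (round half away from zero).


2.1054

BᵀP = [36.0000 -0.5000]
S = R + BᵀPB = [2] + [145.0000] = [147.0000]
BᵀPA = [-72.7500 -18.2500]
K = S⁻¹·BᵀPA = [-0.4949 -0.1241]
A−BK = [-0.0204 -0.0034; 0.5102 0.2517]
AᵀP(A−BK) = [0.5587 0.1556; 0.1556 0.0468]
P' = Q + AᵀP(A−BK) = [1.8087 -0.0944; -0.0944 0.2968]
tr(P') = 2.1054


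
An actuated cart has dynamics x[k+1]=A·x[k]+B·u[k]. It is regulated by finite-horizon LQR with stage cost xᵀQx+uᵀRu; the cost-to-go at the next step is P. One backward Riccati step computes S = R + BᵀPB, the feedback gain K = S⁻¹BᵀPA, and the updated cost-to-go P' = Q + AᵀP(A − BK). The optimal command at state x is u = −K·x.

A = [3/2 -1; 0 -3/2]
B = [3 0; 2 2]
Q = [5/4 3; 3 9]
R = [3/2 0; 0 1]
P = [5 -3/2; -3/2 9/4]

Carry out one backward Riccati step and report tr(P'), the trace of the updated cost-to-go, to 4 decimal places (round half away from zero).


BᵀP = [12.0000 0.0000; -3.0000 4.5000]
S = R + BᵀPB = [3/2 0; 0 1] + [36.0000 0.0000; 0.0000 9.0000] = [37.5000 0.0000; 0.0000 10.0000]
BᵀPA = [18.0000 -12.0000; -4.5000 -3.7500]
K = S⁻¹·BᵀPA = [0.4800 -0.3200; -0.4500 -0.3750]
A−BK = [0.0600 -0.0400; -0.0600 -0.1100]
AᵀP(A−BK) = [0.5850 -0.0525; -0.0525 0.3163]
P' = Q + AᵀP(A−BK) = [1.8350 2.9475; 2.9475 9.3163]
tr(P') = 11.1513

11.1513


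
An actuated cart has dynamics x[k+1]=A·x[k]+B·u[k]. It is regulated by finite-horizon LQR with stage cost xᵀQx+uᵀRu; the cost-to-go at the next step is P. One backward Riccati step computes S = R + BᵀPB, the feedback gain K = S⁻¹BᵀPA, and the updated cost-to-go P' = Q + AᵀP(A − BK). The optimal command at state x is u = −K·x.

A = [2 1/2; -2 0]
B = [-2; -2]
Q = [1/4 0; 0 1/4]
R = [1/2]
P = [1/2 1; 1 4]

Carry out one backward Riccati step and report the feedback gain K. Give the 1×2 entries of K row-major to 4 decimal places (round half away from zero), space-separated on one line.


0.5283 -0.0566

BᵀP = [-3.0000 -10.0000]
S = R + BᵀPB = [1/2] + [26.0000] = [26.5000]
BᵀPA = [14.0000 -1.5000]
K = S⁻¹·BᵀPA = [0.5283 -0.0566]
A−BK = [3.0566 0.3868; -0.9434 -0.1132]
AᵀP(A−BK) = [2.6038 0.2925; 0.2925 0.0401]
P' = Q + AᵀP(A−BK) = [2.8538 0.2925; 0.2925 0.2901]
tr(P') = 3.1439
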